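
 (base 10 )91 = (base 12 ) 77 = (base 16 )5b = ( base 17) 56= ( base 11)83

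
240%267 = 240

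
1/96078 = 1/96078 = 0.00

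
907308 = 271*3348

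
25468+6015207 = 6040675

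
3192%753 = 180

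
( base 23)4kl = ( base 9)3505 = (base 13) 124a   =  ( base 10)2597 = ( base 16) A25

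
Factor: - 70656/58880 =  - 2^1 * 3^1 * 5^(  -  1) = -6/5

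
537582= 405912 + 131670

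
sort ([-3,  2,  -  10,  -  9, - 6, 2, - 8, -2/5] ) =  [ - 10, -9,-8, - 6,-3 , - 2/5,2,  2]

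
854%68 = 38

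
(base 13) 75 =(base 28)3C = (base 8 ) 140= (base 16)60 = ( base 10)96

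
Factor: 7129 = 7129^1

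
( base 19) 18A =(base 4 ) 20023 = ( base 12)377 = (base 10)523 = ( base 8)1013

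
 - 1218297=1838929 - 3057226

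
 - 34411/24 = - 1434 + 5/24= - 1433.79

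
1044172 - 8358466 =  - 7314294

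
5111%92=51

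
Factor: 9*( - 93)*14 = -11718 = -2^1 * 3^3*7^1*31^1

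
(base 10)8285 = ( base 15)26C5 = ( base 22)h2d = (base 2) 10000001011101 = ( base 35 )6QP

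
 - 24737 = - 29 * 853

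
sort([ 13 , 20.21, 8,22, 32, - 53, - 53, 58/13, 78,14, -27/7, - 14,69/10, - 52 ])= [ - 53,-53, - 52, - 14, - 27/7, 58/13,69/10 , 8,13,  14,20.21 , 22,32, 78]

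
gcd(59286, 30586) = 82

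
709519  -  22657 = 686862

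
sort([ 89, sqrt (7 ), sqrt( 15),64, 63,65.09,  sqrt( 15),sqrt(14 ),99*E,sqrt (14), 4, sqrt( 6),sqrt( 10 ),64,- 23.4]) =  [ - 23.4,sqrt(6 ),sqrt(  7) , sqrt(10),sqrt( 14),sqrt( 14),sqrt( 15 ),sqrt( 15 ), 4,63,64, 64,65.09 , 89, 99*E]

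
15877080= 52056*305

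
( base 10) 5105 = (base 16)13F1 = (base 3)21000002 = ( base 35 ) 45u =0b1001111110001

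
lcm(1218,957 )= 13398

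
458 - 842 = -384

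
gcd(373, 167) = 1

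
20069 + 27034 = 47103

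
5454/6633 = 606/737   =  0.82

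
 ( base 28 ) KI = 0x242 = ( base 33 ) hh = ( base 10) 578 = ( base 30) j8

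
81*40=3240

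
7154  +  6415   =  13569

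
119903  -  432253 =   -  312350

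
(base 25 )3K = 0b1011111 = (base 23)43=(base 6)235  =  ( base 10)95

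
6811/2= 3405 + 1/2  =  3405.50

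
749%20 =9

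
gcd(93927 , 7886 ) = 1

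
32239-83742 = - 51503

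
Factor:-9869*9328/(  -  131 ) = 92058032/131= 2^4*11^1*53^1*71^1*131^ ( - 1)*139^1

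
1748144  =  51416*34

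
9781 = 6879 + 2902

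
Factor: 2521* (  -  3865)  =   - 5^1 * 773^1 * 2521^1 = - 9743665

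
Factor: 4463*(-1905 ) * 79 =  - 3^1 * 5^1*79^1 *127^1*4463^1 = - 671659185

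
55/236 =55/236  =  0.23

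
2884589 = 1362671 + 1521918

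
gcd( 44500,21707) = 1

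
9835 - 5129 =4706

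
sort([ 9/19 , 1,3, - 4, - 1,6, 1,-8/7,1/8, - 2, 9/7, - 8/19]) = [ - 4, - 2,-8/7, - 1, - 8/19,1/8,9/19, 1,1,9/7, 3,6]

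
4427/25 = 177 + 2/25 = 177.08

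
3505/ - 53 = -3505/53 = - 66.13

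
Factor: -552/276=-2^1 = - 2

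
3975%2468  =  1507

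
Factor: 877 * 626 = 2^1*313^1* 877^1 = 549002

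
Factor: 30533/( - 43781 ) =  - 19^1*1607^1 *43781^( - 1)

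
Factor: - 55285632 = - 2^7*3^3 *17^1*941^1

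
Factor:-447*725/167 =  - 324075/167 = - 3^1*5^2 *29^1*149^1*167^( - 1)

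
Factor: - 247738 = -2^1*97^1*1277^1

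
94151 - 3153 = 90998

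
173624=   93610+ 80014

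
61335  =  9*6815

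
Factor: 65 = 5^1*13^1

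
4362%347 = 198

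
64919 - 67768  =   - 2849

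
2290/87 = 2290/87=26.32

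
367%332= 35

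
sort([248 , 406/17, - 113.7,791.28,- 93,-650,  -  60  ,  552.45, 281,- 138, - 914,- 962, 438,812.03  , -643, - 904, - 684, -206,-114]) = [ - 962,  -  914, - 904,-684, - 650,  -  643, - 206 ,-138, - 114,  -  113.7,- 93,- 60, 406/17,248, 281 , 438,552.45,791.28, 812.03] 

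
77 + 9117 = 9194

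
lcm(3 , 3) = 3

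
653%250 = 153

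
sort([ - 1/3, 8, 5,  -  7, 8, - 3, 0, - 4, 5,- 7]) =[  -  7, - 7,-4, - 3, - 1/3, 0,5, 5, 8, 8] 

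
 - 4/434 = - 2/217 = - 0.01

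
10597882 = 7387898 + 3209984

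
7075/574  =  7075/574 = 12.33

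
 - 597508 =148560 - 746068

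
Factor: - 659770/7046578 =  - 5^1*7^( - 1 )* 11^ (-1 )*17^1*3881^1*45757^(-1) = - 329885/3523289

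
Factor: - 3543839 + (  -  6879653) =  - 10423492  =  - 2^2*37^1*70429^1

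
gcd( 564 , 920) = 4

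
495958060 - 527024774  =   - 31066714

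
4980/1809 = 2 + 454/603= 2.75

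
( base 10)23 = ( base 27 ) N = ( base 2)10111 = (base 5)43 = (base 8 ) 27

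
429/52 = 8 + 1/4 = 8.25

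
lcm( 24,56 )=168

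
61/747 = 61/747 = 0.08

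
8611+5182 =13793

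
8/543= 8/543  =  0.01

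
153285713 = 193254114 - 39968401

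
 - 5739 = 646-6385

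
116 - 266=-150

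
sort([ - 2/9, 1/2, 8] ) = [ - 2/9, 1/2,8]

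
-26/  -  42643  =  26/42643 = 0.00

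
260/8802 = 130/4401 = 0.03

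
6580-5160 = 1420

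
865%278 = 31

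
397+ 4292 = 4689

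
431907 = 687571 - 255664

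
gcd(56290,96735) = 5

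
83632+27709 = 111341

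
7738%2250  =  988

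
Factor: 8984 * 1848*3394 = 56348654208 = 2^7 * 3^1 *7^1 * 11^1 * 1123^1*1697^1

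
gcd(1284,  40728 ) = 12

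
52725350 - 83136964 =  - 30411614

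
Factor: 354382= 2^1*7^1 * 17^1*1489^1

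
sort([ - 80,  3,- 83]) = [-83, - 80, 3]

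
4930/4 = 2465/2 = 1232.50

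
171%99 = 72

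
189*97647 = 18455283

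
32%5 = 2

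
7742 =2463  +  5279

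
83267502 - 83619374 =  - 351872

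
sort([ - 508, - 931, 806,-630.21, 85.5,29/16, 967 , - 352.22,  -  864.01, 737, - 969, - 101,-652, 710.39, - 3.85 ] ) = [-969,-931, - 864.01 , - 652, - 630.21,-508, - 352.22, - 101, - 3.85,29/16, 85.5,710.39,737,806, 967] 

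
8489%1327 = 527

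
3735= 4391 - 656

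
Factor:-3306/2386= -3^1* 19^1*29^1*1193^( - 1) =- 1653/1193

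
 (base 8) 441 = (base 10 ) 289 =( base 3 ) 101201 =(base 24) C1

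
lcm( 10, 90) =90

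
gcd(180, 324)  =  36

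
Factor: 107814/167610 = 119/185  =  5^(-1 )*7^1 * 17^1*37^( - 1) 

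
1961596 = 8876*221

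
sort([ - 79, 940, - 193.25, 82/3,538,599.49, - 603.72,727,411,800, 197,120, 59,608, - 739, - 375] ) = [ - 739, - 603.72, - 375, - 193.25, - 79,82/3,59, 120, 197,411, 538,599.49, 608,727,800,940] 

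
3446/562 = 6 + 37/281 = 6.13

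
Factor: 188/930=2^1*3^ (-1)*5^ (- 1 )*31^(-1) *47^1 = 94/465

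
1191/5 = 1191/5=238.20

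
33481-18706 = 14775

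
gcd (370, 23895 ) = 5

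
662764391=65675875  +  597088516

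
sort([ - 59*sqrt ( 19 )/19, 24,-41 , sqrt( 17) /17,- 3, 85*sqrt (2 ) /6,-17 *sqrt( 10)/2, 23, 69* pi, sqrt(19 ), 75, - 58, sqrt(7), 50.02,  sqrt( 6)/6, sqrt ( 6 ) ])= [-58,-41, - 17* sqrt( 10)/2,-59 * sqrt(19)/19, - 3 , sqrt( 17)/17,sqrt(6 )/6, sqrt( 6 ), sqrt(7)  ,  sqrt( 19), 85*sqrt(2 ) /6,  23, 24, 50.02,75, 69*pi ]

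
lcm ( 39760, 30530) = 1709680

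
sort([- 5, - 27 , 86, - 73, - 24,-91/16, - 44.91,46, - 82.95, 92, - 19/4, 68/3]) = [  -  82.95, -73,-44.91, - 27,  -  24,- 91/16,  -  5, - 19/4,68/3,46,86,92]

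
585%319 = 266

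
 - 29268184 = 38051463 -67319647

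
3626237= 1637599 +1988638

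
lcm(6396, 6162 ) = 505284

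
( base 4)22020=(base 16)288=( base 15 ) 2D3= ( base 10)648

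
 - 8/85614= - 1 + 42803/42807 = -0.00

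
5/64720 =1/12944= 0.00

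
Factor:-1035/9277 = - 3^2*5^1*23^1*9277^ ( - 1 ) 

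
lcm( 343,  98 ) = 686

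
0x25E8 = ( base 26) e96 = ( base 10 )9704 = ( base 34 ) 8DE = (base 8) 22750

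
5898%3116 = 2782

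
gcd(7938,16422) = 42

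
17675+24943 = 42618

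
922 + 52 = 974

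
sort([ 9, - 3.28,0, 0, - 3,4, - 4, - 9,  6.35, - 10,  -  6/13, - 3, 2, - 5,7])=[ - 10 , - 9,-5 ,  -  4,-3.28, - 3, - 3, - 6/13, 0,0,  2, 4  ,  6.35,7,9 ] 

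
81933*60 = 4915980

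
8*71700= 573600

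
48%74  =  48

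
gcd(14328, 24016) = 8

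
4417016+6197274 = 10614290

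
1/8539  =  1/8539 = 0.00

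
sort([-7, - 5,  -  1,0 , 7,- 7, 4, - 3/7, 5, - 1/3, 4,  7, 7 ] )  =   [ - 7 , - 7, - 5, - 1,-3/7, - 1/3,  0, 4,4,5, 7,7,7]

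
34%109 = 34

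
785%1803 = 785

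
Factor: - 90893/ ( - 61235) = 5^( -1)  *  11^1*37^ ( - 1)*331^(  -  1 )*8263^1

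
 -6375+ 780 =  - 5595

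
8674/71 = 122 + 12/71 = 122.17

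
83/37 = 2 + 9/37 = 2.24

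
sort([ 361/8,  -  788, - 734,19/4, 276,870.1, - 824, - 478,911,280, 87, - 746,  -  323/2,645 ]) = [- 824, - 788,-746,  -  734, - 478, - 323/2,19/4  ,  361/8, 87, 276,280,645,870.1, 911]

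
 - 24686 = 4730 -29416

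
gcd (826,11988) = 2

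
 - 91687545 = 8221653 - 99909198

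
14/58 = 7/29= 0.24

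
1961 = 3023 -1062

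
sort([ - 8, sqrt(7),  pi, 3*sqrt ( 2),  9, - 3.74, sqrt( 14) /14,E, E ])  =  [ -8, - 3.74, sqrt( 14)/14,sqrt(7),E,E,pi , 3*sqrt(2 ),9]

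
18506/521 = 35+ 271/521 = 35.52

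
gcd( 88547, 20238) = 1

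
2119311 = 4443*477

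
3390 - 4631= - 1241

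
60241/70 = 860 + 41/70 =860.59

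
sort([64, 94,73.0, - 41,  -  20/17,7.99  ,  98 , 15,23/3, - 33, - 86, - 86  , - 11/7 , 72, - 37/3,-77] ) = [  -  86, - 86, - 77, - 41 , - 33,-37/3 , - 11/7,-20/17, 23/3,  7.99,15,64,72,73.0, 94,98] 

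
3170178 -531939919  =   - 528769741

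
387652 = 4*96913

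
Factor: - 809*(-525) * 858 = 2^1 * 3^2*5^2 * 7^1 *11^1 *13^1*809^1 = 364414050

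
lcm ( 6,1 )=6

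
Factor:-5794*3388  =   - 19630072=-2^3 * 7^1 * 11^2 * 2897^1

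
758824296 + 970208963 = 1729033259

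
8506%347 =178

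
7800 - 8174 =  - 374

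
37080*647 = 23990760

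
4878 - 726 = 4152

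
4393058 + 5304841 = 9697899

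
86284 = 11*7844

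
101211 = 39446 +61765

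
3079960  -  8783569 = -5703609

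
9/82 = 9/82 = 0.11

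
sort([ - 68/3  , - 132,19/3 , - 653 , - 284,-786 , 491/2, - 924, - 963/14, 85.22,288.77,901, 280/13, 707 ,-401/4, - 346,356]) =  [ - 924, - 786 , - 653,-346,-284, - 132, - 401/4,-963/14,  -  68/3, 19/3 , 280/13,85.22,491/2,288.77, 356,707,901 ]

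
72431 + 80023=152454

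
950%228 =38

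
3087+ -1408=1679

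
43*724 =31132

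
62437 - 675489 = -613052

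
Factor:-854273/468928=-2^(- 6)*7^1*17^( - 1)*431^( - 1)*122039^1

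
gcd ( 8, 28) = 4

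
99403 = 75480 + 23923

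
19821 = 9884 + 9937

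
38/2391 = 38/2391=0.02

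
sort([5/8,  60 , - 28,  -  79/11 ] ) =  [ - 28,  -  79/11,5/8, 60] 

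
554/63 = 554/63= 8.79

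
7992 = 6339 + 1653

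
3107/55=3107/55 = 56.49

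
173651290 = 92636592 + 81014698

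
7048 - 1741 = 5307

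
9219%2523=1650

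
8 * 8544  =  68352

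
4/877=4/877= 0.00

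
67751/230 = 67751/230  =  294.57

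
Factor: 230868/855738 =2^1 * 3^( -1 )*11^2*13^ ( - 1) * 23^( - 1 ) = 242/897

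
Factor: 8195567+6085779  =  2^1 * 7140673^1 = 14281346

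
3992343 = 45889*87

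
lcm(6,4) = 12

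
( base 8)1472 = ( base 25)181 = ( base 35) NL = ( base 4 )30322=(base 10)826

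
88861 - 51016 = 37845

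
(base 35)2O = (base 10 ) 94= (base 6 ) 234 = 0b1011110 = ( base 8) 136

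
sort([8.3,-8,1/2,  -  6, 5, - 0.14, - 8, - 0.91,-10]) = [ - 10, - 8,-8 , - 6,- 0.91, - 0.14,  1/2, 5 , 8.3 ] 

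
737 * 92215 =67962455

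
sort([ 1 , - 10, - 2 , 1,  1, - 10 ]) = [- 10, - 10,-2,1,1 , 1] 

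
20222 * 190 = 3842180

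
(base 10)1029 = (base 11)856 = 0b10000000101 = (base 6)4433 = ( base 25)1G4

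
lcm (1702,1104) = 40848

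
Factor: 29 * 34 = 986 = 2^1*17^1*29^1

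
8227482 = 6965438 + 1262044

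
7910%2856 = 2198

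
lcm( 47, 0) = 0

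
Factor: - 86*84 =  - 7224 = - 2^3*3^1*7^1*43^1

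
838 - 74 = 764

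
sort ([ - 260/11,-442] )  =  [ - 442, - 260/11]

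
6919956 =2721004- - 4198952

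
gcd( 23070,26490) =30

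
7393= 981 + 6412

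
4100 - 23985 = -19885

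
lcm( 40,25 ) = 200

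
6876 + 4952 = 11828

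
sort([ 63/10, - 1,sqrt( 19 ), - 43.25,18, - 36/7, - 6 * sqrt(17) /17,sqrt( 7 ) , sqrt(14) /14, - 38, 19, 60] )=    [ - 43.25 , - 38, - 36/7, - 6 *sqrt(17 )/17, - 1,sqrt( 14)/14,sqrt( 7), sqrt( 19 ),63/10,18,19, 60] 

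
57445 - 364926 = -307481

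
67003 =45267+21736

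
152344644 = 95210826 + 57133818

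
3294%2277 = 1017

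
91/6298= 91/6298 = 0.01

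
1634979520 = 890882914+744096606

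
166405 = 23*7235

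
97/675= 97/675 =0.14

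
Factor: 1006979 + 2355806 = 3362785 =5^1*672557^1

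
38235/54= 708  +  1/18 = 708.06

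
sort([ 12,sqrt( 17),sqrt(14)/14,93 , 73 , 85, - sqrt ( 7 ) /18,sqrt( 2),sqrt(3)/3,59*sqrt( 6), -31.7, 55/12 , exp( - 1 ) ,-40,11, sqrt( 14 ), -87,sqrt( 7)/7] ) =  [ - 87, - 40, - 31.7, - sqrt( 7 )/18,sqrt( 14)/14,exp( - 1), sqrt ( 7 ) /7, sqrt( 3 ) /3,sqrt(2), sqrt(14),sqrt( 17 ),55/12 , 11, 12 , 73,85,93, 59 * sqrt ( 6)] 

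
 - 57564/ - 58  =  992 + 14/29 = 992.48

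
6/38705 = 6/38705 =0.00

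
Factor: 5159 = 7^1*11^1 * 67^1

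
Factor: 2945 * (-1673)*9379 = - 46210192315 = - 5^1*7^1*19^1*31^1*83^1 * 113^1*239^1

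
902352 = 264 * 3418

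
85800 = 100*858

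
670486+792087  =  1462573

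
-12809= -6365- 6444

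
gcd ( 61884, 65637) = 27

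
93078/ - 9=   -  10342/1 = - 10342.00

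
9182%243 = 191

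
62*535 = 33170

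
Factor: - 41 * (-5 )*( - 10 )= - 2^1*5^2*41^1 = - 2050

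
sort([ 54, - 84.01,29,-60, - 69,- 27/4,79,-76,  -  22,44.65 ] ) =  [ - 84.01, - 76, - 69 , - 60, - 22, - 27/4,29,44.65,54,  79 ] 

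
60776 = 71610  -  10834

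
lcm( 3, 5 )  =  15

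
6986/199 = 6986/199 = 35.11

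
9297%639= 351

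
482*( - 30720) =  - 14807040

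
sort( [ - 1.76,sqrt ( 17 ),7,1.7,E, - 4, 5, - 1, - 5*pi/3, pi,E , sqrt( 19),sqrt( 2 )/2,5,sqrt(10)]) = [ - 5*pi/3,-4, - 1.76, - 1, sqrt( 2 )/2,1.7, E,E,pi,  sqrt( 10 ), sqrt( 17) , sqrt( 19),5,5, 7]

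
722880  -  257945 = 464935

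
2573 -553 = 2020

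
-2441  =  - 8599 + 6158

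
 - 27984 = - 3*9328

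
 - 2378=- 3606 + 1228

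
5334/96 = 889/16 =55.56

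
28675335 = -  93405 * ( - 307)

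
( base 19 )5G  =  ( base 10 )111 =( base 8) 157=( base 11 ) A1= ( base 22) 51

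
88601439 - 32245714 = 56355725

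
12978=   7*1854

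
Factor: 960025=5^2*11^1*3491^1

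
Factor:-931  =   - 7^2* 19^1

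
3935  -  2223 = 1712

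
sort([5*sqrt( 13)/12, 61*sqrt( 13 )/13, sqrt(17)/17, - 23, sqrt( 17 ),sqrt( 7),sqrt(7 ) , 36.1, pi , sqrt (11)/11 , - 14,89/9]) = [ - 23, - 14  ,  sqrt( 17 ) /17,sqrt( 11)/11, 5*sqrt( 13)/12, sqrt (7)  ,  sqrt(7 ),pi, sqrt( 17),89/9,61 * sqrt(13) /13 , 36.1]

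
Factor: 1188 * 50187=59622156 = 2^2 * 3^4*11^1 *16729^1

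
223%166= 57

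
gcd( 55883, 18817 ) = 1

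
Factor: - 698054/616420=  - 419/370 = - 2^(- 1)*5^(-1 )*37^( - 1 )*419^1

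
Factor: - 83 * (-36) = 2988 = 2^2*3^2*83^1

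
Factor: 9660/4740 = 7^1*23^1*79^(  -  1 ) = 161/79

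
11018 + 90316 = 101334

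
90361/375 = 240 +361/375 = 240.96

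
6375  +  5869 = 12244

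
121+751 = 872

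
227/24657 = 227/24657 = 0.01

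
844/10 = 84 +2/5 = 84.40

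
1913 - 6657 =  - 4744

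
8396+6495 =14891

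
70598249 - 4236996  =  66361253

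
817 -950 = -133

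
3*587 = 1761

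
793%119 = 79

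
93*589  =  54777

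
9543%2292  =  375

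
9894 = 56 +9838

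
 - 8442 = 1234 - 9676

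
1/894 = 1/894 = 0.00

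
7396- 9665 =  -2269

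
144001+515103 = 659104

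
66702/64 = 1042 + 7/32 = 1042.22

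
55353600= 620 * 89280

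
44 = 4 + 40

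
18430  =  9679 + 8751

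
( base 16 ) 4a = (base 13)59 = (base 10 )74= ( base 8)112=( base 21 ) 3b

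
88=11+77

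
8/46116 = 2/11529  =  0.00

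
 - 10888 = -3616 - 7272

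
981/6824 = 981/6824 = 0.14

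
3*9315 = 27945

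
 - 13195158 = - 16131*818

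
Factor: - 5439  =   - 3^1 * 7^2*37^1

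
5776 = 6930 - 1154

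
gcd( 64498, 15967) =7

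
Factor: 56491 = 17^1*3323^1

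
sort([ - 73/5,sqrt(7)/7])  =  [ - 73/5, sqrt(7)/7]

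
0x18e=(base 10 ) 398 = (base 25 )fn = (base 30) D8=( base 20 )JI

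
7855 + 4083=11938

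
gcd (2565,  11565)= 45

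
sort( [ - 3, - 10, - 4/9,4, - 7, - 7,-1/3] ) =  [- 10, - 7, - 7, - 3, - 4/9,-1/3,4 ]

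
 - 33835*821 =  - 27778535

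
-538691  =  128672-667363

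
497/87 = 497/87=5.71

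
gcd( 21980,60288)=628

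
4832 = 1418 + 3414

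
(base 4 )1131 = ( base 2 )1011101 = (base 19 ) 4H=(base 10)93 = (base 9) 113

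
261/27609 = 87/9203 = 0.01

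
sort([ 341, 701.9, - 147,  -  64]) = [ -147, - 64,  341,  701.9] 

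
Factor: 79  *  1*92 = 2^2*  23^1*79^1 = 7268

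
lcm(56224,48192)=337344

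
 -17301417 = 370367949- 387669366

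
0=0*46680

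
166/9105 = 166/9105 = 0.02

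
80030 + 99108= 179138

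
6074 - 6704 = -630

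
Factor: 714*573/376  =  2^ ( - 2 )*3^2*7^1*17^1*47^( -1)*191^1 = 204561/188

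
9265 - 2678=6587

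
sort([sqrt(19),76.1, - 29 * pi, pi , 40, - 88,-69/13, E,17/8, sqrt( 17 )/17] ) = [ - 29*pi, - 88, -69/13,sqrt (17)/17,17/8 , E, pi,sqrt( 19),40,76.1] 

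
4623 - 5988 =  - 1365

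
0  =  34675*0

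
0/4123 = 0 = 0.00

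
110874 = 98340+12534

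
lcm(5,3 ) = 15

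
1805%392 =237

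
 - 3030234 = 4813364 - 7843598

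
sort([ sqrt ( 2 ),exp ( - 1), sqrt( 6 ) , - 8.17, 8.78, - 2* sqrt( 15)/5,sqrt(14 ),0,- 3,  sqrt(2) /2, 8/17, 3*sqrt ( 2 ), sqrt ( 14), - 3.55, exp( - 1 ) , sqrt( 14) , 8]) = [ - 8.17, - 3.55, - 3, - 2*sqrt( 15) /5,0,  exp(  -  1), exp(-1 ) , 8/17 , sqrt(2 )/2,  sqrt( 2), sqrt(6 ), sqrt (14), sqrt( 14 ), sqrt(14 ),  3*sqrt( 2), 8, 8.78] 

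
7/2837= 7/2837 = 0.00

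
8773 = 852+7921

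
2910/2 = 1455 = 1455.00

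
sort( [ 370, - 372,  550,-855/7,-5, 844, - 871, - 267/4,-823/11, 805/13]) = [  -  871,  -  372,-855/7,-823/11, - 267/4 ,-5,805/13, 370, 550,  844]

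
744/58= 12 + 24/29 = 12.83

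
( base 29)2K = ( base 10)78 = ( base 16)4e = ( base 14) 58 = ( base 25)33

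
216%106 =4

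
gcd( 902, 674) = 2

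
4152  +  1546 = 5698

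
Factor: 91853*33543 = 3081025179 = 3^2 *31^1*2963^1*3727^1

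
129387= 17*7611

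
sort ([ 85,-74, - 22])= [ - 74,- 22,85]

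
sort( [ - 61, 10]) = [ - 61,  10 ] 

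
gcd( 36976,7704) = 8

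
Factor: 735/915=49/61 = 7^2*61^( -1 )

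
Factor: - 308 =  - 2^2 * 7^1 * 11^1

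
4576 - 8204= - 3628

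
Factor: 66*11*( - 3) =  - 2178 = - 2^1*3^2*11^2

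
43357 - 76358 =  - 33001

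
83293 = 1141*73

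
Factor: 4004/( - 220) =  - 91/5 = - 5^( - 1)*7^1  *13^1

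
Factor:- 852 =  - 2^2*3^1*71^1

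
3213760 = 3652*880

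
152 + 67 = 219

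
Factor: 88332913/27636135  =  3^( - 1)*5^ ( - 1)*17^( - 1)*2609^1 * 33857^1*108377^( - 1 )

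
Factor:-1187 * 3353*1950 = -7761021450 = - 2^1*3^1*5^2*7^1*13^1*479^1*1187^1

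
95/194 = 95/194 = 0.49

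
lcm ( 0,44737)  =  0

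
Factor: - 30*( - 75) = 2^1* 3^2* 5^3 = 2250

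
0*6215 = 0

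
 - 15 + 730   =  715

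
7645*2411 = 18432095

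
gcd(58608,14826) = 6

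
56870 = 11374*5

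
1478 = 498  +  980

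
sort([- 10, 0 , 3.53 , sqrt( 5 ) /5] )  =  [-10,0, sqrt( 5 ) /5 , 3.53]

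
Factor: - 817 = - 19^1*43^1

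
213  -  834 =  - 621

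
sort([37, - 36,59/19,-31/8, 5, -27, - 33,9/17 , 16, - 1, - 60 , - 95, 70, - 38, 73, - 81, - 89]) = [-95, - 89 ,-81,-60, - 38, - 36, - 33, - 27, - 31/8, - 1, 9/17, 59/19, 5, 16, 37, 70, 73]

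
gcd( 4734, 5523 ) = 789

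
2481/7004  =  2481/7004 = 0.35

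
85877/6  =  85877/6 = 14312.83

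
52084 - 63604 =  - 11520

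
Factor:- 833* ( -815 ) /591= 3^(  -  1 )*5^1*7^2*17^1*163^1 * 197^( - 1 ) = 678895/591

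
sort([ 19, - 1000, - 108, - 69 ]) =[ - 1000, - 108,-69,19]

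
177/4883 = 177/4883= 0.04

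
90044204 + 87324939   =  177369143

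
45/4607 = 45/4607 =0.01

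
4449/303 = 1483/101 = 14.68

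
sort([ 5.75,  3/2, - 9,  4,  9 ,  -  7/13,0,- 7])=[ - 9,  -  7,  -  7/13, 0,3/2,  4 , 5.75, 9]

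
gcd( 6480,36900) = 180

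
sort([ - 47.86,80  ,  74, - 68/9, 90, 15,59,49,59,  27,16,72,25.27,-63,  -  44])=[ - 63,-47.86, - 44, - 68/9,15,16,25.27,27,49,59, 59, 72,74,80, 90]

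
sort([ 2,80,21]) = [2,21,80] 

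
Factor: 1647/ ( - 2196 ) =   -  2^(-2)*3^1 = -  3/4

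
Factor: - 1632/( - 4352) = 2^(-3)*3^1 = 3/8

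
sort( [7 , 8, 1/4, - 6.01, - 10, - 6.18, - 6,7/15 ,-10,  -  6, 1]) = [ - 10, - 10, - 6.18, - 6.01, - 6, - 6,1/4, 7/15, 1, 7,8 ]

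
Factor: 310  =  2^1*5^1*31^1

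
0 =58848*0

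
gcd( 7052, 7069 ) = 1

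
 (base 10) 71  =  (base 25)2L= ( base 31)29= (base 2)1000111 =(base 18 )3h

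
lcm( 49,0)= 0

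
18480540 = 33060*559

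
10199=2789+7410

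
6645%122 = 57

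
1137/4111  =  1137/4111  =  0.28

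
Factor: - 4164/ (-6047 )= 2^2*3^1*347^1*6047^( -1 )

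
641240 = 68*9430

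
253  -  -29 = 282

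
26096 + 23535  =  49631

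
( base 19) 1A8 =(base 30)ij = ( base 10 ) 559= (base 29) J8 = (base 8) 1057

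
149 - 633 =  - 484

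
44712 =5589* 8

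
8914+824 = 9738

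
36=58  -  22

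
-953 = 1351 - 2304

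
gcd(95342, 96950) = 2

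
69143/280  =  69143/280 =246.94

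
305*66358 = 20239190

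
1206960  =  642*1880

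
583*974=567842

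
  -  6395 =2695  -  9090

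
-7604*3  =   - 22812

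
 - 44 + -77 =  - 121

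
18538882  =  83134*223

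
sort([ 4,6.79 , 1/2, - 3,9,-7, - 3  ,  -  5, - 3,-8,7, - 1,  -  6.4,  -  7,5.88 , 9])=[ - 8  ,-7 ,-7,  -  6.4, -5, - 3,  -  3  , - 3, - 1, 1/2,4, 5.88,6.79,  7,9,9] 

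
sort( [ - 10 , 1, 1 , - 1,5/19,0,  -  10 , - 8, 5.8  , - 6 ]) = [ - 10, - 10,-8, - 6, - 1,0, 5/19,1, 1 , 5.8] 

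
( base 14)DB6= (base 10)2708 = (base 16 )a94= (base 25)488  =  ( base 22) 5D2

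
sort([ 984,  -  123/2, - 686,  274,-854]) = [ - 854, - 686, - 123/2,274,984]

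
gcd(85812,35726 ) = 2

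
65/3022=65/3022 = 0.02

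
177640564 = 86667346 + 90973218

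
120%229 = 120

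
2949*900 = 2654100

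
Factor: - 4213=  - 11^1*383^1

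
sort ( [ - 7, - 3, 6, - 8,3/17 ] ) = [ - 8,-7,-3,3/17,6 ] 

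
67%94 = 67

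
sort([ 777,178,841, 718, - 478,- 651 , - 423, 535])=[-651, - 478,-423,178,535, 718, 777, 841 ]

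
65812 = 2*32906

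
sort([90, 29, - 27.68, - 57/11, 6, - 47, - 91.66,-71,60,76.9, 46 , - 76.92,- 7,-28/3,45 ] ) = [ - 91.66, - 76.92,-71,-47, - 27.68 , - 28/3, - 7,-57/11,6,29,45, 46,60,  76.9,90 ] 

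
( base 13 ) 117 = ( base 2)10111101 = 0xbd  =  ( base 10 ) 189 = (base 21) 90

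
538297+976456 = 1514753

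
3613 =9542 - 5929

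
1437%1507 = 1437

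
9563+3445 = 13008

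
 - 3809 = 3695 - 7504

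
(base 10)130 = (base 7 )244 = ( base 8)202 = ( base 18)74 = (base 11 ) 109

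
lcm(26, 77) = 2002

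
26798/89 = 26798/89= 301.10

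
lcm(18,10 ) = 90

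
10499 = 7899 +2600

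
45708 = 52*879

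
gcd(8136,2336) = 8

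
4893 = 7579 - 2686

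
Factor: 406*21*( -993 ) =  - 8466318=- 2^1*3^2*7^2*29^1*331^1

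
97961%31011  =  4928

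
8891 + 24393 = 33284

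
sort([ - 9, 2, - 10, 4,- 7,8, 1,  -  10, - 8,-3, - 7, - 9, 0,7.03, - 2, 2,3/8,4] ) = [ - 10, - 10, - 9, - 9, -8, - 7, -7, - 3  , - 2, 0, 3/8, 1, 2,2, 4 , 4,7.03, 8 ]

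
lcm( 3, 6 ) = 6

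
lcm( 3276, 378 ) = 9828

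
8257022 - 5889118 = 2367904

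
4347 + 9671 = 14018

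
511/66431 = 511/66431 =0.01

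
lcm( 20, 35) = 140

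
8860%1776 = 1756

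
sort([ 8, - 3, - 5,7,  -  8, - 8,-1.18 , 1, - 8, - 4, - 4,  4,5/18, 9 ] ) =[ - 8, - 8, - 8, - 5, - 4, - 4, - 3, - 1.18,5/18, 1, 4 , 7, 8, 9] 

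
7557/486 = 2519/162 = 15.55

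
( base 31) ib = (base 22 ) 13j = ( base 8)1071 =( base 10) 569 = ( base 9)702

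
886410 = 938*945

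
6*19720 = 118320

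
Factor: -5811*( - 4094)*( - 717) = -2^1*3^2*13^1*23^1*89^1 *149^1*239^1 = - 17057597778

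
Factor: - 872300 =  -2^2 * 5^2 * 11^1*13^1*61^1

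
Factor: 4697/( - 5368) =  - 2^( - 3 )*7^1 = - 7/8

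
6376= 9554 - 3178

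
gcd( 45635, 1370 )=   5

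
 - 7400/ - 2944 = 2 + 189/368 = 2.51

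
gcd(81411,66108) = 3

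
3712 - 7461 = - 3749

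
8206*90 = 738540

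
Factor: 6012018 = 2^1*3^2*19^1*17579^1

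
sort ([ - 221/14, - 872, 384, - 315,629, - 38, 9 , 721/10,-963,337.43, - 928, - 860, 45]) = [ - 963, - 928, - 872,  -  860, - 315,- 38,  -  221/14,9,45 , 721/10,337.43, 384, 629 ]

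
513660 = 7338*70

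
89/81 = 89/81 = 1.10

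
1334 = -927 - - 2261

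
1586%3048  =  1586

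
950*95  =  90250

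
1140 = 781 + 359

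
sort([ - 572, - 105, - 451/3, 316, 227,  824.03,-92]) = [ - 572 , - 451/3, - 105, - 92,  227,316,824.03]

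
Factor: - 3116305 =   -  5^1*623261^1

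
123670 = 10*12367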